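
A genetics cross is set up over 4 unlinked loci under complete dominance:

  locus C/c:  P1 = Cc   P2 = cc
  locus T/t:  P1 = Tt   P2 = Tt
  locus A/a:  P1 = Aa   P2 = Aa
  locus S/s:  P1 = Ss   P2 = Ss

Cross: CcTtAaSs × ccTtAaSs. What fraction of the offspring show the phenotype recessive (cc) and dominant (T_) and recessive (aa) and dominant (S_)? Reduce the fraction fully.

CcTtAaSs gametes: CTAS×1, CTAs×1, CTaS×1, CTas×1, CtAS×1, CtAs×1, CtaS×1, Ctas×1, cTAS×1, cTAs×1, cTaS×1, cTas×1, ctAS×1, ctAs×1, ctaS×1, ctas×1
ccTtAaSs gametes: cTAS×2, cTAs×2, cTaS×2, cTas×2, ctAS×2, ctAs×2, ctaS×2, ctas×2
CcTtAaSs×ccTtAaSs grid (16·16=256): CcTTAASS=2 CcTTAASs=4 CcTTAAss=2 CcTTAaSS=4 CcTTAaSs=8 CcTTAass=4 CcTTaaSS=2 CcTTaaSs=4 CcTTaass=2 CcTtAASS=4 CcTtAASs=8 CcTtAAss=4 CcTtAaSS=8 CcTtAaSs=16 CcTtAass=8 CcTtaaSS=4 CcTtaaSs=8 CcTtaass=4 CcttAASS=2 CcttAASs=4 CcttAAss=2 CcttAaSS=4 CcttAaSs=8 CcttAass=4 CcttaaSS=2 CcttaaSs=4 Ccttaass=2 ccTTAASS=2 ccTTAASs=4 ccTTAAss=2 ccTTAaSS=4 ccTTAaSs=8 ccTTAass=4 ccTTaaSS=2 ccTTaaSs=4 ccTTaass=2 ccTtAASS=4 ccTtAASs=8 ccTtAAss=4 ccTtAaSS=8 ccTtAaSs=16 ccTtAass=8 ccTtaaSS=4 ccTtaaSs=8 ccTtaass=4 ccttAASS=2 ccttAASs=4 ccttAAss=2 ccttAaSS=4 ccttAaSs=8 ccttAass=4 ccttaaSS=2 ccttaaSs=4 ccttaass=2
cc T_ aa S_ hits 18/256; gcd=2; 18÷2/256÷2 = 9/128

P(cc T_ aa S_) = 9/128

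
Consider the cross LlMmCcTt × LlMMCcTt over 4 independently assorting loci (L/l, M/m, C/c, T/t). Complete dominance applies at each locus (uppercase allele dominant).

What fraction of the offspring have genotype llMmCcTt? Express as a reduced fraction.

P(llMmCcTt) = 1/32

LlMmCcTt gametes: LMCT×1, LMCt×1, LMcT×1, LMct×1, LmCT×1, LmCt×1, LmcT×1, Lmct×1, lMCT×1, lMCt×1, lMcT×1, lMct×1, lmCT×1, lmCt×1, lmcT×1, lmct×1
LlMMCcTt gametes: LMCT×2, LMCt×2, LMcT×2, LMct×2, lMCT×2, lMCt×2, lMcT×2, lMct×2
LlMmCcTt×LlMMCcTt grid (16·16=256): LLMMCCTT=2 LLMMCCTt=4 LLMMCCtt=2 LLMMCcTT=4 LLMMCcTt=8 LLMMCctt=4 LLMMccTT=2 LLMMccTt=4 LLMMcctt=2 LLMmCCTT=2 LLMmCCTt=4 LLMmCCtt=2 LLMmCcTT=4 LLMmCcTt=8 LLMmCctt=4 LLMmccTT=2 LLMmccTt=4 LLMmcctt=2 LlMMCCTT=4 LlMMCCTt=8 LlMMCCtt=4 LlMMCcTT=8 LlMMCcTt=16 LlMMCctt=8 LlMMccTT=4 LlMMccTt=8 LlMMcctt=4 LlMmCCTT=4 LlMmCCTt=8 LlMmCCtt=4 LlMmCcTT=8 LlMmCcTt=16 LlMmCctt=8 LlMmccTT=4 LlMmccTt=8 LlMmcctt=4 llMMCCTT=2 llMMCCTt=4 llMMCCtt=2 llMMCcTT=4 llMMCcTt=8 llMMCctt=4 llMMccTT=2 llMMccTt=4 llMMcctt=2 llMmCCTT=2 llMmCCTt=4 llMmCCtt=2 llMmCcTT=4 llMmCcTt=8 llMmCctt=4 llMmccTT=2 llMmccTt=4 llMmcctt=2
llMmCcTt hits 8/256; gcd=8; 8÷8/256÷8 = 1/32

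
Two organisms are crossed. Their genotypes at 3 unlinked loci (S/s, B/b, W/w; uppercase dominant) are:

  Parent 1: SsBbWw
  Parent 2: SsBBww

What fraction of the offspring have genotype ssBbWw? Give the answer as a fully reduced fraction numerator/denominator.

SsBbWw gametes: SBW×1, SBw×1, SbW×1, Sbw×1, sBW×1, sBw×1, sbW×1, sbw×1
SsBBww gametes: SBw×4, sBw×4
SsBbWw×SsBBww grid (8·8=64): SSBBWw=4 SSBBww=4 SSBbWw=4 SSBbww=4 SsBBWw=8 SsBBww=8 SsBbWw=8 SsBbww=8 ssBBWw=4 ssBBww=4 ssBbWw=4 ssBbww=4
ssBbWw hits 4/64; gcd=4; 4÷4/64÷4 = 1/16

P(ssBbWw) = 1/16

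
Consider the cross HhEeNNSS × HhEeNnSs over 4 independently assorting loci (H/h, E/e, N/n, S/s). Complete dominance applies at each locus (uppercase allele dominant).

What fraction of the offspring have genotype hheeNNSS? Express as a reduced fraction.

P(hheeNNSS) = 1/64

HhEeNNSS gametes: HENS×4, HeNS×4, hENS×4, heNS×4
HhEeNnSs gametes: HENS×1, HENs×1, HEnS×1, HEns×1, HeNS×1, HeNs×1, HenS×1, Hens×1, hENS×1, hENs×1, hEnS×1, hEns×1, heNS×1, heNs×1, henS×1, hens×1
HhEeNNSS×HhEeNnSs grid (16·16=256): HHEENNSS=4 HHEENNSs=4 HHEENnSS=4 HHEENnSs=4 HHEeNNSS=8 HHEeNNSs=8 HHEeNnSS=8 HHEeNnSs=8 HHeeNNSS=4 HHeeNNSs=4 HHeeNnSS=4 HHeeNnSs=4 HhEENNSS=8 HhEENNSs=8 HhEENnSS=8 HhEENnSs=8 HhEeNNSS=16 HhEeNNSs=16 HhEeNnSS=16 HhEeNnSs=16 HheeNNSS=8 HheeNNSs=8 HheeNnSS=8 HheeNnSs=8 hhEENNSS=4 hhEENNSs=4 hhEENnSS=4 hhEENnSs=4 hhEeNNSS=8 hhEeNNSs=8 hhEeNnSS=8 hhEeNnSs=8 hheeNNSS=4 hheeNNSs=4 hheeNnSS=4 hheeNnSs=4
hheeNNSS hits 4/256; gcd=4; 4÷4/256÷4 = 1/64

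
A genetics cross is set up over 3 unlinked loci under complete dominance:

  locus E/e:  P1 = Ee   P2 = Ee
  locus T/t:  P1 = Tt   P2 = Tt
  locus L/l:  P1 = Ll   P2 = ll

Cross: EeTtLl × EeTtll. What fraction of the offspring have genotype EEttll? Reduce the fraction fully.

P(EEttll) = 1/32

EeTtLl gametes: ETL×1, ETl×1, EtL×1, Etl×1, eTL×1, eTl×1, etL×1, etl×1
EeTtll gametes: ETl×2, Etl×2, eTl×2, etl×2
EeTtLl×EeTtll grid (8·8=64): EETTLl=2 EETTll=2 EETtLl=4 EETtll=4 EEttLl=2 EEttll=2 EeTTLl=4 EeTTll=4 EeTtLl=8 EeTtll=8 EettLl=4 Eettll=4 eeTTLl=2 eeTTll=2 eeTtLl=4 eeTtll=4 eettLl=2 eettll=2
EEttll hits 2/64; gcd=2; 2÷2/64÷2 = 1/32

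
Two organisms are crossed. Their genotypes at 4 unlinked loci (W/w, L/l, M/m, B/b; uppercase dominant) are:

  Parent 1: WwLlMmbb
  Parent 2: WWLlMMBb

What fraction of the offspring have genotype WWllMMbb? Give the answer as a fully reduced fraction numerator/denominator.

P(WWllMMbb) = 1/32

WwLlMmbb gametes: WLMb×2, WLmb×2, WlMb×2, Wlmb×2, wLMb×2, wLmb×2, wlMb×2, wlmb×2
WWLlMMBb gametes: WLMB×4, WLMb×4, WlMB×4, WlMb×4
WwLlMmbb×WWLlMMBb grid (16·16=256): WWLLMMBb=8 WWLLMMbb=8 WWLLMmBb=8 WWLLMmbb=8 WWLlMMBb=16 WWLlMMbb=16 WWLlMmBb=16 WWLlMmbb=16 WWllMMBb=8 WWllMMbb=8 WWllMmBb=8 WWllMmbb=8 WwLLMMBb=8 WwLLMMbb=8 WwLLMmBb=8 WwLLMmbb=8 WwLlMMBb=16 WwLlMMbb=16 WwLlMmBb=16 WwLlMmbb=16 WwllMMBb=8 WwllMMbb=8 WwllMmBb=8 WwllMmbb=8
WWllMMbb hits 8/256; gcd=8; 8÷8/256÷8 = 1/32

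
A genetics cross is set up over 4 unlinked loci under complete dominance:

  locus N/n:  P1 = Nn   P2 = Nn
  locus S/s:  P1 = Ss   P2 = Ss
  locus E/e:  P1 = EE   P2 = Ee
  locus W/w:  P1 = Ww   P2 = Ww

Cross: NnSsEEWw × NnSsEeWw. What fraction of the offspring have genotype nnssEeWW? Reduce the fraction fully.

P(nnssEeWW) = 1/128

NnSsEEWw gametes: NSEW×2, NSEw×2, NsEW×2, NsEw×2, nSEW×2, nSEw×2, nsEW×2, nsEw×2
NnSsEeWw gametes: NSEW×1, NSEw×1, NSeW×1, NSew×1, NsEW×1, NsEw×1, NseW×1, Nsew×1, nSEW×1, nSEw×1, nSeW×1, nSew×1, nsEW×1, nsEw×1, nseW×1, nsew×1
NnSsEEWw×NnSsEeWw grid (16·16=256): NNSSEEWW=2 NNSSEEWw=4 NNSSEEww=2 NNSSEeWW=2 NNSSEeWw=4 NNSSEeww=2 NNSsEEWW=4 NNSsEEWw=8 NNSsEEww=4 NNSsEeWW=4 NNSsEeWw=8 NNSsEeww=4 NNssEEWW=2 NNssEEWw=4 NNssEEww=2 NNssEeWW=2 NNssEeWw=4 NNssEeww=2 NnSSEEWW=4 NnSSEEWw=8 NnSSEEww=4 NnSSEeWW=4 NnSSEeWw=8 NnSSEeww=4 NnSsEEWW=8 NnSsEEWw=16 NnSsEEww=8 NnSsEeWW=8 NnSsEeWw=16 NnSsEeww=8 NnssEEWW=4 NnssEEWw=8 NnssEEww=4 NnssEeWW=4 NnssEeWw=8 NnssEeww=4 nnSSEEWW=2 nnSSEEWw=4 nnSSEEww=2 nnSSEeWW=2 nnSSEeWw=4 nnSSEeww=2 nnSsEEWW=4 nnSsEEWw=8 nnSsEEww=4 nnSsEeWW=4 nnSsEeWw=8 nnSsEeww=4 nnssEEWW=2 nnssEEWw=4 nnssEEww=2 nnssEeWW=2 nnssEeWw=4 nnssEeww=2
nnssEeWW hits 2/256; gcd=2; 2÷2/256÷2 = 1/128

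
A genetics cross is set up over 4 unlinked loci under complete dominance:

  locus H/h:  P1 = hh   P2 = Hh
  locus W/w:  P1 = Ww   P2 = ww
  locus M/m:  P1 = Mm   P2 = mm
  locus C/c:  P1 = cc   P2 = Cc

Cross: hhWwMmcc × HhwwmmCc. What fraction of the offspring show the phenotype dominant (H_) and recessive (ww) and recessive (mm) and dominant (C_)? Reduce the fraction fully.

hhWwMmcc gametes: hWMc×4, hWmc×4, hwMc×4, hwmc×4
HhwwmmCc gametes: HwmC×4, Hwmc×4, hwmC×4, hwmc×4
hhWwMmcc×HhwwmmCc grid (16·16=256): HhWwMmCc=16 HhWwMmcc=16 HhWwmmCc=16 HhWwmmcc=16 HhwwMmCc=16 HhwwMmcc=16 HhwwmmCc=16 Hhwwmmcc=16 hhWwMmCc=16 hhWwMmcc=16 hhWwmmCc=16 hhWwmmcc=16 hhwwMmCc=16 hhwwMmcc=16 hhwwmmCc=16 hhwwmmcc=16
H_ ww mm C_ hits 16/256; gcd=16; 16÷16/256÷16 = 1/16

P(H_ ww mm C_) = 1/16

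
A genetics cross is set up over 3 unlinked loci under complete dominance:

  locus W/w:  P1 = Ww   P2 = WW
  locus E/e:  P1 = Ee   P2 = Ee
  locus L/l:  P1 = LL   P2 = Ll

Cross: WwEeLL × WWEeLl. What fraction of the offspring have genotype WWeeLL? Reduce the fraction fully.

P(WWeeLL) = 1/16

WwEeLL gametes: WEL×2, WeL×2, wEL×2, weL×2
WWEeLl gametes: WEL×2, WEl×2, WeL×2, Wel×2
WwEeLL×WWEeLl grid (8·8=64): WWEELL=4 WWEELl=4 WWEeLL=8 WWEeLl=8 WWeeLL=4 WWeeLl=4 WwEELL=4 WwEELl=4 WwEeLL=8 WwEeLl=8 WweeLL=4 WweeLl=4
WWeeLL hits 4/64; gcd=4; 4÷4/64÷4 = 1/16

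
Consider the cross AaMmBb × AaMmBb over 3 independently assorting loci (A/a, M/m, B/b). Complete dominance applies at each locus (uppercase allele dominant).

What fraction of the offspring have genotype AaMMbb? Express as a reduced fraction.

P(AaMMbb) = 1/32

AaMmBb gametes: AMB×1, AMb×1, AmB×1, Amb×1, aMB×1, aMb×1, amB×1, amb×1
AaMmBb gametes: AMB×1, AMb×1, AmB×1, Amb×1, aMB×1, aMb×1, amB×1, amb×1
AaMmBb×AaMmBb grid (8·8=64): AAMMBB=1 AAMMBb=2 AAMMbb=1 AAMmBB=2 AAMmBb=4 AAMmbb=2 AAmmBB=1 AAmmBb=2 AAmmbb=1 AaMMBB=2 AaMMBb=4 AaMMbb=2 AaMmBB=4 AaMmBb=8 AaMmbb=4 AammBB=2 AammBb=4 Aammbb=2 aaMMBB=1 aaMMBb=2 aaMMbb=1 aaMmBB=2 aaMmBb=4 aaMmbb=2 aammBB=1 aammBb=2 aammbb=1
AaMMbb hits 2/64; gcd=2; 2÷2/64÷2 = 1/32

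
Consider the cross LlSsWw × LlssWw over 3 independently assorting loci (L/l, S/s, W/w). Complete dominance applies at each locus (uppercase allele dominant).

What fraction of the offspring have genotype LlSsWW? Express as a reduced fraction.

P(LlSsWW) = 1/16

LlSsWw gametes: LSW×1, LSw×1, LsW×1, Lsw×1, lSW×1, lSw×1, lsW×1, lsw×1
LlssWw gametes: LsW×2, Lsw×2, lsW×2, lsw×2
LlSsWw×LlssWw grid (8·8=64): LLSsWW=2 LLSsWw=4 LLSsww=2 LLssWW=2 LLssWw=4 LLssww=2 LlSsWW=4 LlSsWw=8 LlSsww=4 LlssWW=4 LlssWw=8 Llssww=4 llSsWW=2 llSsWw=4 llSsww=2 llssWW=2 llssWw=4 llssww=2
LlSsWW hits 4/64; gcd=4; 4÷4/64÷4 = 1/16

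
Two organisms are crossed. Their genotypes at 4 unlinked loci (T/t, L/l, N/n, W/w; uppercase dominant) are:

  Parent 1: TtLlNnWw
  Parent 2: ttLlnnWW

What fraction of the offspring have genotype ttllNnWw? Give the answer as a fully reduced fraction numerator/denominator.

P(ttllNnWw) = 1/32

TtLlNnWw gametes: TLNW×1, TLNw×1, TLnW×1, TLnw×1, TlNW×1, TlNw×1, TlnW×1, Tlnw×1, tLNW×1, tLNw×1, tLnW×1, tLnw×1, tlNW×1, tlNw×1, tlnW×1, tlnw×1
ttLlnnWW gametes: tLnW×8, tlnW×8
TtLlNnWw×ttLlnnWW grid (16·16=256): TtLLNnWW=8 TtLLNnWw=8 TtLLnnWW=8 TtLLnnWw=8 TtLlNnWW=16 TtLlNnWw=16 TtLlnnWW=16 TtLlnnWw=16 TtllNnWW=8 TtllNnWw=8 TtllnnWW=8 TtllnnWw=8 ttLLNnWW=8 ttLLNnWw=8 ttLLnnWW=8 ttLLnnWw=8 ttLlNnWW=16 ttLlNnWw=16 ttLlnnWW=16 ttLlnnWw=16 ttllNnWW=8 ttllNnWw=8 ttllnnWW=8 ttllnnWw=8
ttllNnWw hits 8/256; gcd=8; 8÷8/256÷8 = 1/32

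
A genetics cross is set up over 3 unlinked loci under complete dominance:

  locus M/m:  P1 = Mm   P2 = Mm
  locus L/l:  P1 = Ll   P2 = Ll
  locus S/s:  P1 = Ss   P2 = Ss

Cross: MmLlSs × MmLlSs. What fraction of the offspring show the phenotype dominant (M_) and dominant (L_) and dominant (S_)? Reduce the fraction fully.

P(M_ L_ S_) = 27/64

MmLlSs gametes: MLS×1, MLs×1, MlS×1, Mls×1, mLS×1, mLs×1, mlS×1, mls×1
MmLlSs gametes: MLS×1, MLs×1, MlS×1, Mls×1, mLS×1, mLs×1, mlS×1, mls×1
MmLlSs×MmLlSs grid (8·8=64): MMLLSS=1 MMLLSs=2 MMLLss=1 MMLlSS=2 MMLlSs=4 MMLlss=2 MMllSS=1 MMllSs=2 MMllss=1 MmLLSS=2 MmLLSs=4 MmLLss=2 MmLlSS=4 MmLlSs=8 MmLlss=4 MmllSS=2 MmllSs=4 Mmllss=2 mmLLSS=1 mmLLSs=2 mmLLss=1 mmLlSS=2 mmLlSs=4 mmLlss=2 mmllSS=1 mmllSs=2 mmllss=1
M_ L_ S_ hits 27/64; gcd=1; 27÷1/64÷1 = 27/64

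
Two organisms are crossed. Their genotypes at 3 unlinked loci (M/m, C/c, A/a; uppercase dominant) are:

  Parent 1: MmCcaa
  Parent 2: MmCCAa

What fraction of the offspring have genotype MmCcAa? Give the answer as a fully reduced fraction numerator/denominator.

P(MmCcAa) = 1/8

MmCcaa gametes: MCa×2, Mca×2, mCa×2, mca×2
MmCCAa gametes: MCA×2, MCa×2, mCA×2, mCa×2
MmCcaa×MmCCAa grid (8·8=64): MMCCAa=4 MMCCaa=4 MMCcAa=4 MMCcaa=4 MmCCAa=8 MmCCaa=8 MmCcAa=8 MmCcaa=8 mmCCAa=4 mmCCaa=4 mmCcAa=4 mmCcaa=4
MmCcAa hits 8/64; gcd=8; 8÷8/64÷8 = 1/8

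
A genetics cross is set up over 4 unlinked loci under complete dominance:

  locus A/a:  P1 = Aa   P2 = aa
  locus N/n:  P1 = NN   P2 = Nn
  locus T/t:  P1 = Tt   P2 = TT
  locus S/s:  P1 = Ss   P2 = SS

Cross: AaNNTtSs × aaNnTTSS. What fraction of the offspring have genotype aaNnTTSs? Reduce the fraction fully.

AaNNTtSs gametes: ANTS×2, ANTs×2, ANtS×2, ANts×2, aNTS×2, aNTs×2, aNtS×2, aNts×2
aaNnTTSS gametes: aNTS×8, anTS×8
AaNNTtSs×aaNnTTSS grid (16·16=256): AaNNTTSS=16 AaNNTTSs=16 AaNNTtSS=16 AaNNTtSs=16 AaNnTTSS=16 AaNnTTSs=16 AaNnTtSS=16 AaNnTtSs=16 aaNNTTSS=16 aaNNTTSs=16 aaNNTtSS=16 aaNNTtSs=16 aaNnTTSS=16 aaNnTTSs=16 aaNnTtSS=16 aaNnTtSs=16
aaNnTTSs hits 16/256; gcd=16; 16÷16/256÷16 = 1/16

P(aaNnTTSs) = 1/16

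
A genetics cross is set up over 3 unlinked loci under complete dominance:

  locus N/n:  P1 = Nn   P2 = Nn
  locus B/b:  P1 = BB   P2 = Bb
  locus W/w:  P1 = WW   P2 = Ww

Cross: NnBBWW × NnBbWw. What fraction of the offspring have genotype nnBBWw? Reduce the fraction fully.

NnBBWW gametes: NBW×4, nBW×4
NnBbWw gametes: NBW×1, NBw×1, NbW×1, Nbw×1, nBW×1, nBw×1, nbW×1, nbw×1
NnBBWW×NnBbWw grid (8·8=64): NNBBWW=4 NNBBWw=4 NNBbWW=4 NNBbWw=4 NnBBWW=8 NnBBWw=8 NnBbWW=8 NnBbWw=8 nnBBWW=4 nnBBWw=4 nnBbWW=4 nnBbWw=4
nnBBWw hits 4/64; gcd=4; 4÷4/64÷4 = 1/16

P(nnBBWw) = 1/16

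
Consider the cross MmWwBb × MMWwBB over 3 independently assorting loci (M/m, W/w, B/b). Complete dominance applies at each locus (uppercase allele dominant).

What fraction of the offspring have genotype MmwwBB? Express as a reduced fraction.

MmWwBb gametes: MWB×1, MWb×1, MwB×1, Mwb×1, mWB×1, mWb×1, mwB×1, mwb×1
MMWwBB gametes: MWB×4, MwB×4
MmWwBb×MMWwBB grid (8·8=64): MMWWBB=4 MMWWBb=4 MMWwBB=8 MMWwBb=8 MMwwBB=4 MMwwBb=4 MmWWBB=4 MmWWBb=4 MmWwBB=8 MmWwBb=8 MmwwBB=4 MmwwBb=4
MmwwBB hits 4/64; gcd=4; 4÷4/64÷4 = 1/16

P(MmwwBB) = 1/16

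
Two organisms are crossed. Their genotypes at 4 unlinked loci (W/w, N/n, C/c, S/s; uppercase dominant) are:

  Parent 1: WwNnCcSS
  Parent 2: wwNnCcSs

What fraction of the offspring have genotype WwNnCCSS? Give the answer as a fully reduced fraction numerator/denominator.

P(WwNnCCSS) = 1/32

WwNnCcSS gametes: WNCS×2, WNcS×2, WnCS×2, WncS×2, wNCS×2, wNcS×2, wnCS×2, wncS×2
wwNnCcSs gametes: wNCS×2, wNCs×2, wNcS×2, wNcs×2, wnCS×2, wnCs×2, wncS×2, wncs×2
WwNnCcSS×wwNnCcSs grid (16·16=256): WwNNCCSS=4 WwNNCCSs=4 WwNNCcSS=8 WwNNCcSs=8 WwNNccSS=4 WwNNccSs=4 WwNnCCSS=8 WwNnCCSs=8 WwNnCcSS=16 WwNnCcSs=16 WwNnccSS=8 WwNnccSs=8 WwnnCCSS=4 WwnnCCSs=4 WwnnCcSS=8 WwnnCcSs=8 WwnnccSS=4 WwnnccSs=4 wwNNCCSS=4 wwNNCCSs=4 wwNNCcSS=8 wwNNCcSs=8 wwNNccSS=4 wwNNccSs=4 wwNnCCSS=8 wwNnCCSs=8 wwNnCcSS=16 wwNnCcSs=16 wwNnccSS=8 wwNnccSs=8 wwnnCCSS=4 wwnnCCSs=4 wwnnCcSS=8 wwnnCcSs=8 wwnnccSS=4 wwnnccSs=4
WwNnCCSS hits 8/256; gcd=8; 8÷8/256÷8 = 1/32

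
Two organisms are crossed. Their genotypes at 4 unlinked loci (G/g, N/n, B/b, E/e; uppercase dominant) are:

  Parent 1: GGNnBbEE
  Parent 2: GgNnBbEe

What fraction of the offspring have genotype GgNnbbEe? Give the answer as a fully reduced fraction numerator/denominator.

GGNnBbEE gametes: GNBE×4, GNbE×4, GnBE×4, GnbE×4
GgNnBbEe gametes: GNBE×1, GNBe×1, GNbE×1, GNbe×1, GnBE×1, GnBe×1, GnbE×1, Gnbe×1, gNBE×1, gNBe×1, gNbE×1, gNbe×1, gnBE×1, gnBe×1, gnbE×1, gnbe×1
GGNnBbEE×GgNnBbEe grid (16·16=256): GGNNBBEE=4 GGNNBBEe=4 GGNNBbEE=8 GGNNBbEe=8 GGNNbbEE=4 GGNNbbEe=4 GGNnBBEE=8 GGNnBBEe=8 GGNnBbEE=16 GGNnBbEe=16 GGNnbbEE=8 GGNnbbEe=8 GGnnBBEE=4 GGnnBBEe=4 GGnnBbEE=8 GGnnBbEe=8 GGnnbbEE=4 GGnnbbEe=4 GgNNBBEE=4 GgNNBBEe=4 GgNNBbEE=8 GgNNBbEe=8 GgNNbbEE=4 GgNNbbEe=4 GgNnBBEE=8 GgNnBBEe=8 GgNnBbEE=16 GgNnBbEe=16 GgNnbbEE=8 GgNnbbEe=8 GgnnBBEE=4 GgnnBBEe=4 GgnnBbEE=8 GgnnBbEe=8 GgnnbbEE=4 GgnnbbEe=4
GgNnbbEe hits 8/256; gcd=8; 8÷8/256÷8 = 1/32

P(GgNnbbEe) = 1/32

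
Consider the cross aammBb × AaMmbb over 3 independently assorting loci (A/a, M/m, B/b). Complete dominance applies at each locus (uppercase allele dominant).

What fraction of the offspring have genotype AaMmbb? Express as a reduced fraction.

P(AaMmbb) = 1/8

aammBb gametes: amB×4, amb×4
AaMmbb gametes: AMb×2, Amb×2, aMb×2, amb×2
aammBb×AaMmbb grid (8·8=64): AaMmBb=8 AaMmbb=8 AammBb=8 Aammbb=8 aaMmBb=8 aaMmbb=8 aammBb=8 aammbb=8
AaMmbb hits 8/64; gcd=8; 8÷8/64÷8 = 1/8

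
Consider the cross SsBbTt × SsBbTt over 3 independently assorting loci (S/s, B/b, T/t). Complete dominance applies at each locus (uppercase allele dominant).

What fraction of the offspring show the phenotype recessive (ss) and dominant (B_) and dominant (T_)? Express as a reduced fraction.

SsBbTt gametes: SBT×1, SBt×1, SbT×1, Sbt×1, sBT×1, sBt×1, sbT×1, sbt×1
SsBbTt gametes: SBT×1, SBt×1, SbT×1, Sbt×1, sBT×1, sBt×1, sbT×1, sbt×1
SsBbTt×SsBbTt grid (8·8=64): SSBBTT=1 SSBBTt=2 SSBBtt=1 SSBbTT=2 SSBbTt=4 SSBbtt=2 SSbbTT=1 SSbbTt=2 SSbbtt=1 SsBBTT=2 SsBBTt=4 SsBBtt=2 SsBbTT=4 SsBbTt=8 SsBbtt=4 SsbbTT=2 SsbbTt=4 Ssbbtt=2 ssBBTT=1 ssBBTt=2 ssBBtt=1 ssBbTT=2 ssBbTt=4 ssBbtt=2 ssbbTT=1 ssbbTt=2 ssbbtt=1
ss B_ T_ hits 9/64; gcd=1; 9÷1/64÷1 = 9/64

P(ss B_ T_) = 9/64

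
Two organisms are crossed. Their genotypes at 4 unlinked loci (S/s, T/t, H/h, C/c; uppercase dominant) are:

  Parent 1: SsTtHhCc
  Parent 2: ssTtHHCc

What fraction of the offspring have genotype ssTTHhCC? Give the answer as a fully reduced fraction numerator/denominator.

P(ssTTHhCC) = 1/64

SsTtHhCc gametes: STHC×1, STHc×1, SThC×1, SThc×1, StHC×1, StHc×1, SthC×1, Sthc×1, sTHC×1, sTHc×1, sThC×1, sThc×1, stHC×1, stHc×1, sthC×1, sthc×1
ssTtHHCc gametes: sTHC×4, sTHc×4, stHC×4, stHc×4
SsTtHhCc×ssTtHHCc grid (16·16=256): SsTTHHCC=4 SsTTHHCc=8 SsTTHHcc=4 SsTTHhCC=4 SsTTHhCc=8 SsTTHhcc=4 SsTtHHCC=8 SsTtHHCc=16 SsTtHHcc=8 SsTtHhCC=8 SsTtHhCc=16 SsTtHhcc=8 SsttHHCC=4 SsttHHCc=8 SsttHHcc=4 SsttHhCC=4 SsttHhCc=8 SsttHhcc=4 ssTTHHCC=4 ssTTHHCc=8 ssTTHHcc=4 ssTTHhCC=4 ssTTHhCc=8 ssTTHhcc=4 ssTtHHCC=8 ssTtHHCc=16 ssTtHHcc=8 ssTtHhCC=8 ssTtHhCc=16 ssTtHhcc=8 ssttHHCC=4 ssttHHCc=8 ssttHHcc=4 ssttHhCC=4 ssttHhCc=8 ssttHhcc=4
ssTTHhCC hits 4/256; gcd=4; 4÷4/256÷4 = 1/64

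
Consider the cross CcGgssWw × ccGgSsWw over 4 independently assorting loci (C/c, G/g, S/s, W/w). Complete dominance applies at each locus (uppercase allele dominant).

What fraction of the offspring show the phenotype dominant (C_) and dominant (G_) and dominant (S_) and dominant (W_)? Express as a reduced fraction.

CcGgssWw gametes: CGsW×2, CGsw×2, CgsW×2, Cgsw×2, cGsW×2, cGsw×2, cgsW×2, cgsw×2
ccGgSsWw gametes: cGSW×2, cGSw×2, cGsW×2, cGsw×2, cgSW×2, cgSw×2, cgsW×2, cgsw×2
CcGgssWw×ccGgSsWw grid (16·16=256): CcGGSsWW=4 CcGGSsWw=8 CcGGSsww=4 CcGGssWW=4 CcGGssWw=8 CcGGssww=4 CcGgSsWW=8 CcGgSsWw=16 CcGgSsww=8 CcGgssWW=8 CcGgssWw=16 CcGgssww=8 CcggSsWW=4 CcggSsWw=8 CcggSsww=4 CcggssWW=4 CcggssWw=8 Ccggssww=4 ccGGSsWW=4 ccGGSsWw=8 ccGGSsww=4 ccGGssWW=4 ccGGssWw=8 ccGGssww=4 ccGgSsWW=8 ccGgSsWw=16 ccGgSsww=8 ccGgssWW=8 ccGgssWw=16 ccGgssww=8 ccggSsWW=4 ccggSsWw=8 ccggSsww=4 ccggssWW=4 ccggssWw=8 ccggssww=4
C_ G_ S_ W_ hits 36/256; gcd=4; 36÷4/256÷4 = 9/64

P(C_ G_ S_ W_) = 9/64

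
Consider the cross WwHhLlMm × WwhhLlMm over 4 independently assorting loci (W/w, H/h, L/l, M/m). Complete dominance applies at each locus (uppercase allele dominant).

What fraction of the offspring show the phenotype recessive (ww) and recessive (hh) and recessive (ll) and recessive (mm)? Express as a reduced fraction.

P(ww hh ll mm) = 1/128

WwHhLlMm gametes: WHLM×1, WHLm×1, WHlM×1, WHlm×1, WhLM×1, WhLm×1, WhlM×1, Whlm×1, wHLM×1, wHLm×1, wHlM×1, wHlm×1, whLM×1, whLm×1, whlM×1, whlm×1
WwhhLlMm gametes: WhLM×2, WhLm×2, WhlM×2, Whlm×2, whLM×2, whLm×2, whlM×2, whlm×2
WwHhLlMm×WwhhLlMm grid (16·16=256): WWHhLLMM=2 WWHhLLMm=4 WWHhLLmm=2 WWHhLlMM=4 WWHhLlMm=8 WWHhLlmm=4 WWHhllMM=2 WWHhllMm=4 WWHhllmm=2 WWhhLLMM=2 WWhhLLMm=4 WWhhLLmm=2 WWhhLlMM=4 WWhhLlMm=8 WWhhLlmm=4 WWhhllMM=2 WWhhllMm=4 WWhhllmm=2 WwHhLLMM=4 WwHhLLMm=8 WwHhLLmm=4 WwHhLlMM=8 WwHhLlMm=16 WwHhLlmm=8 WwHhllMM=4 WwHhllMm=8 WwHhllmm=4 WwhhLLMM=4 WwhhLLMm=8 WwhhLLmm=4 WwhhLlMM=8 WwhhLlMm=16 WwhhLlmm=8 WwhhllMM=4 WwhhllMm=8 Wwhhllmm=4 wwHhLLMM=2 wwHhLLMm=4 wwHhLLmm=2 wwHhLlMM=4 wwHhLlMm=8 wwHhLlmm=4 wwHhllMM=2 wwHhllMm=4 wwHhllmm=2 wwhhLLMM=2 wwhhLLMm=4 wwhhLLmm=2 wwhhLlMM=4 wwhhLlMm=8 wwhhLlmm=4 wwhhllMM=2 wwhhllMm=4 wwhhllmm=2
ww hh ll mm hits 2/256; gcd=2; 2÷2/256÷2 = 1/128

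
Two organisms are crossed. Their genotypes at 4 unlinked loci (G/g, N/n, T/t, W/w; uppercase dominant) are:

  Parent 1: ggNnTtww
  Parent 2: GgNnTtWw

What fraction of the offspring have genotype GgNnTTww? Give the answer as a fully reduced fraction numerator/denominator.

ggNnTtww gametes: gNTw×4, gNtw×4, gnTw×4, gntw×4
GgNnTtWw gametes: GNTW×1, GNTw×1, GNtW×1, GNtw×1, GnTW×1, GnTw×1, GntW×1, Gntw×1, gNTW×1, gNTw×1, gNtW×1, gNtw×1, gnTW×1, gnTw×1, gntW×1, gntw×1
ggNnTtww×GgNnTtWw grid (16·16=256): GgNNTTWw=4 GgNNTTww=4 GgNNTtWw=8 GgNNTtww=8 GgNNttWw=4 GgNNttww=4 GgNnTTWw=8 GgNnTTww=8 GgNnTtWw=16 GgNnTtww=16 GgNnttWw=8 GgNnttww=8 GgnnTTWw=4 GgnnTTww=4 GgnnTtWw=8 GgnnTtww=8 GgnnttWw=4 Ggnnttww=4 ggNNTTWw=4 ggNNTTww=4 ggNNTtWw=8 ggNNTtww=8 ggNNttWw=4 ggNNttww=4 ggNnTTWw=8 ggNnTTww=8 ggNnTtWw=16 ggNnTtww=16 ggNnttWw=8 ggNnttww=8 ggnnTTWw=4 ggnnTTww=4 ggnnTtWw=8 ggnnTtww=8 ggnnttWw=4 ggnnttww=4
GgNnTTww hits 8/256; gcd=8; 8÷8/256÷8 = 1/32

P(GgNnTTww) = 1/32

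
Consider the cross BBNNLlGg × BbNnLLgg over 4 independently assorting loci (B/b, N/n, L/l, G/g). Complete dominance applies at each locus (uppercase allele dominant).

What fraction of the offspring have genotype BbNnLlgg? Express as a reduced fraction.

BBNNLlGg gametes: BNLG×4, BNLg×4, BNlG×4, BNlg×4
BbNnLLgg gametes: BNLg×4, BnLg×4, bNLg×4, bnLg×4
BBNNLlGg×BbNnLLgg grid (16·16=256): BBNNLLGg=16 BBNNLLgg=16 BBNNLlGg=16 BBNNLlgg=16 BBNnLLGg=16 BBNnLLgg=16 BBNnLlGg=16 BBNnLlgg=16 BbNNLLGg=16 BbNNLLgg=16 BbNNLlGg=16 BbNNLlgg=16 BbNnLLGg=16 BbNnLLgg=16 BbNnLlGg=16 BbNnLlgg=16
BbNnLlgg hits 16/256; gcd=16; 16÷16/256÷16 = 1/16

P(BbNnLlgg) = 1/16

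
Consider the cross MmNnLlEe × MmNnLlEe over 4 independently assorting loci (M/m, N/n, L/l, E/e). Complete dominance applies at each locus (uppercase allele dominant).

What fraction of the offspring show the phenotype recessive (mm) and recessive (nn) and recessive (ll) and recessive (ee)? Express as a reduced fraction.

P(mm nn ll ee) = 1/256

MmNnLlEe gametes: MNLE×1, MNLe×1, MNlE×1, MNle×1, MnLE×1, MnLe×1, MnlE×1, Mnle×1, mNLE×1, mNLe×1, mNlE×1, mNle×1, mnLE×1, mnLe×1, mnlE×1, mnle×1
MmNnLlEe gametes: MNLE×1, MNLe×1, MNlE×1, MNle×1, MnLE×1, MnLe×1, MnlE×1, Mnle×1, mNLE×1, mNLe×1, mNlE×1, mNle×1, mnLE×1, mnLe×1, mnlE×1, mnle×1
MmNnLlEe×MmNnLlEe grid (16·16=256): MMNNLLEE=1 MMNNLLEe=2 MMNNLLee=1 MMNNLlEE=2 MMNNLlEe=4 MMNNLlee=2 MMNNllEE=1 MMNNllEe=2 MMNNllee=1 MMNnLLEE=2 MMNnLLEe=4 MMNnLLee=2 MMNnLlEE=4 MMNnLlEe=8 MMNnLlee=4 MMNnllEE=2 MMNnllEe=4 MMNnllee=2 MMnnLLEE=1 MMnnLLEe=2 MMnnLLee=1 MMnnLlEE=2 MMnnLlEe=4 MMnnLlee=2 MMnnllEE=1 MMnnllEe=2 MMnnllee=1 MmNNLLEE=2 MmNNLLEe=4 MmNNLLee=2 MmNNLlEE=4 MmNNLlEe=8 MmNNLlee=4 MmNNllEE=2 MmNNllEe=4 MmNNllee=2 MmNnLLEE=4 MmNnLLEe=8 MmNnLLee=4 MmNnLlEE=8 MmNnLlEe=16 MmNnLlee=8 MmNnllEE=4 MmNnllEe=8 MmNnllee=4 MmnnLLEE=2 MmnnLLEe=4 MmnnLLee=2 MmnnLlEE=4 MmnnLlEe=8 MmnnLlee=4 MmnnllEE=2 MmnnllEe=4 Mmnnllee=2 mmNNLLEE=1 mmNNLLEe=2 mmNNLLee=1 mmNNLlEE=2 mmNNLlEe=4 mmNNLlee=2 mmNNllEE=1 mmNNllEe=2 mmNNllee=1 mmNnLLEE=2 mmNnLLEe=4 mmNnLLee=2 mmNnLlEE=4 mmNnLlEe=8 mmNnLlee=4 mmNnllEE=2 mmNnllEe=4 mmNnllee=2 mmnnLLEE=1 mmnnLLEe=2 mmnnLLee=1 mmnnLlEE=2 mmnnLlEe=4 mmnnLlee=2 mmnnllEE=1 mmnnllEe=2 mmnnllee=1
mm nn ll ee hits 1/256; gcd=1; 1÷1/256÷1 = 1/256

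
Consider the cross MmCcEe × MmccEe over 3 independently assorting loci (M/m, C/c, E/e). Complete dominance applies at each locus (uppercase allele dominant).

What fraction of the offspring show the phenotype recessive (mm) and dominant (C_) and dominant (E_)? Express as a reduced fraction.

MmCcEe gametes: MCE×1, MCe×1, McE×1, Mce×1, mCE×1, mCe×1, mcE×1, mce×1
MmccEe gametes: McE×2, Mce×2, mcE×2, mce×2
MmCcEe×MmccEe grid (8·8=64): MMCcEE=2 MMCcEe=4 MMCcee=2 MMccEE=2 MMccEe=4 MMccee=2 MmCcEE=4 MmCcEe=8 MmCcee=4 MmccEE=4 MmccEe=8 Mmccee=4 mmCcEE=2 mmCcEe=4 mmCcee=2 mmccEE=2 mmccEe=4 mmccee=2
mm C_ E_ hits 6/64; gcd=2; 6÷2/64÷2 = 3/32

P(mm C_ E_) = 3/32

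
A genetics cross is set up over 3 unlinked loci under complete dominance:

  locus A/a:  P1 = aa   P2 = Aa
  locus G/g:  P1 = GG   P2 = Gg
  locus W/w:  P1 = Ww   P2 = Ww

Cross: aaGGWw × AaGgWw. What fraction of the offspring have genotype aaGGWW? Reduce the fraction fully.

aaGGWw gametes: aGW×4, aGw×4
AaGgWw gametes: AGW×1, AGw×1, AgW×1, Agw×1, aGW×1, aGw×1, agW×1, agw×1
aaGGWw×AaGgWw grid (8·8=64): AaGGWW=4 AaGGWw=8 AaGGww=4 AaGgWW=4 AaGgWw=8 AaGgww=4 aaGGWW=4 aaGGWw=8 aaGGww=4 aaGgWW=4 aaGgWw=8 aaGgww=4
aaGGWW hits 4/64; gcd=4; 4÷4/64÷4 = 1/16

P(aaGGWW) = 1/16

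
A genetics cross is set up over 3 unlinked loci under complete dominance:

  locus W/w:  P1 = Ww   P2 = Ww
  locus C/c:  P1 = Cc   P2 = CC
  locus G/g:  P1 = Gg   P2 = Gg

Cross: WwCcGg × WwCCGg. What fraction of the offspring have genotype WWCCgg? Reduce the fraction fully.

WwCcGg gametes: WCG×1, WCg×1, WcG×1, Wcg×1, wCG×1, wCg×1, wcG×1, wcg×1
WwCCGg gametes: WCG×2, WCg×2, wCG×2, wCg×2
WwCcGg×WwCCGg grid (8·8=64): WWCCGG=2 WWCCGg=4 WWCCgg=2 WWCcGG=2 WWCcGg=4 WWCcgg=2 WwCCGG=4 WwCCGg=8 WwCCgg=4 WwCcGG=4 WwCcGg=8 WwCcgg=4 wwCCGG=2 wwCCGg=4 wwCCgg=2 wwCcGG=2 wwCcGg=4 wwCcgg=2
WWCCgg hits 2/64; gcd=2; 2÷2/64÷2 = 1/32

P(WWCCgg) = 1/32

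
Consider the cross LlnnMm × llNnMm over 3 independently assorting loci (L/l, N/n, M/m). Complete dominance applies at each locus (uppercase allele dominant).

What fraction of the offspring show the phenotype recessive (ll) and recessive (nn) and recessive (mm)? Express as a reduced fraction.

P(ll nn mm) = 1/16

LlnnMm gametes: LnM×2, Lnm×2, lnM×2, lnm×2
llNnMm gametes: lNM×2, lNm×2, lnM×2, lnm×2
LlnnMm×llNnMm grid (8·8=64): LlNnMM=4 LlNnMm=8 LlNnmm=4 LlnnMM=4 LlnnMm=8 Llnnmm=4 llNnMM=4 llNnMm=8 llNnmm=4 llnnMM=4 llnnMm=8 llnnmm=4
ll nn mm hits 4/64; gcd=4; 4÷4/64÷4 = 1/16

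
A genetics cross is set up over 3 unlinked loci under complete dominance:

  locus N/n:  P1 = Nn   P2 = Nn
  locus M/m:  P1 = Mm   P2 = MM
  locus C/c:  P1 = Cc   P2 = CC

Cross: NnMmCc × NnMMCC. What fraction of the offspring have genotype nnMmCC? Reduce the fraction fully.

NnMmCc gametes: NMC×1, NMc×1, NmC×1, Nmc×1, nMC×1, nMc×1, nmC×1, nmc×1
NnMMCC gametes: NMC×4, nMC×4
NnMmCc×NnMMCC grid (8·8=64): NNMMCC=4 NNMMCc=4 NNMmCC=4 NNMmCc=4 NnMMCC=8 NnMMCc=8 NnMmCC=8 NnMmCc=8 nnMMCC=4 nnMMCc=4 nnMmCC=4 nnMmCc=4
nnMmCC hits 4/64; gcd=4; 4÷4/64÷4 = 1/16

P(nnMmCC) = 1/16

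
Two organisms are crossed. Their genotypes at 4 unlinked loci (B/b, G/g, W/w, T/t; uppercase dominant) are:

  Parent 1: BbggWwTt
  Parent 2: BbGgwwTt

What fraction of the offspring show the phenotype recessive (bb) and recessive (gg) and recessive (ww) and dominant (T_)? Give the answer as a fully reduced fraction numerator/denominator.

BbggWwTt gametes: BgWT×2, BgWt×2, BgwT×2, Bgwt×2, bgWT×2, bgWt×2, bgwT×2, bgwt×2
BbGgwwTt gametes: BGwT×2, BGwt×2, BgwT×2, Bgwt×2, bGwT×2, bGwt×2, bgwT×2, bgwt×2
BbggWwTt×BbGgwwTt grid (16·16=256): BBGgWwTT=4 BBGgWwTt=8 BBGgWwtt=4 BBGgwwTT=4 BBGgwwTt=8 BBGgwwtt=4 BBggWwTT=4 BBggWwTt=8 BBggWwtt=4 BBggwwTT=4 BBggwwTt=8 BBggwwtt=4 BbGgWwTT=8 BbGgWwTt=16 BbGgWwtt=8 BbGgwwTT=8 BbGgwwTt=16 BbGgwwtt=8 BbggWwTT=8 BbggWwTt=16 BbggWwtt=8 BbggwwTT=8 BbggwwTt=16 Bbggwwtt=8 bbGgWwTT=4 bbGgWwTt=8 bbGgWwtt=4 bbGgwwTT=4 bbGgwwTt=8 bbGgwwtt=4 bbggWwTT=4 bbggWwTt=8 bbggWwtt=4 bbggwwTT=4 bbggwwTt=8 bbggwwtt=4
bb gg ww T_ hits 12/256; gcd=4; 12÷4/256÷4 = 3/64

P(bb gg ww T_) = 3/64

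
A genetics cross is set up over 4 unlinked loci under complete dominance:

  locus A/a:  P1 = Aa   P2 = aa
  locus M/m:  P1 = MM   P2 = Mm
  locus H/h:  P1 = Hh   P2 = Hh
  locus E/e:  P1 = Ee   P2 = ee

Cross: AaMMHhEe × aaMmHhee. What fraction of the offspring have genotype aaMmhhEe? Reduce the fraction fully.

AaMMHhEe gametes: AMHE×2, AMHe×2, AMhE×2, AMhe×2, aMHE×2, aMHe×2, aMhE×2, aMhe×2
aaMmHhee gametes: aMHe×4, aMhe×4, amHe×4, amhe×4
AaMMHhEe×aaMmHhee grid (16·16=256): AaMMHHEe=8 AaMMHHee=8 AaMMHhEe=16 AaMMHhee=16 AaMMhhEe=8 AaMMhhee=8 AaMmHHEe=8 AaMmHHee=8 AaMmHhEe=16 AaMmHhee=16 AaMmhhEe=8 AaMmhhee=8 aaMMHHEe=8 aaMMHHee=8 aaMMHhEe=16 aaMMHhee=16 aaMMhhEe=8 aaMMhhee=8 aaMmHHEe=8 aaMmHHee=8 aaMmHhEe=16 aaMmHhee=16 aaMmhhEe=8 aaMmhhee=8
aaMmhhEe hits 8/256; gcd=8; 8÷8/256÷8 = 1/32

P(aaMmhhEe) = 1/32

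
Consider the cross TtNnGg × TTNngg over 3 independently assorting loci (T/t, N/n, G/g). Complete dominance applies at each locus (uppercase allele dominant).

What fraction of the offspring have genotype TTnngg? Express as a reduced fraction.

P(TTnngg) = 1/16

TtNnGg gametes: TNG×1, TNg×1, TnG×1, Tng×1, tNG×1, tNg×1, tnG×1, tng×1
TTNngg gametes: TNg×4, Tng×4
TtNnGg×TTNngg grid (8·8=64): TTNNGg=4 TTNNgg=4 TTNnGg=8 TTNngg=8 TTnnGg=4 TTnngg=4 TtNNGg=4 TtNNgg=4 TtNnGg=8 TtNngg=8 TtnnGg=4 Ttnngg=4
TTnngg hits 4/64; gcd=4; 4÷4/64÷4 = 1/16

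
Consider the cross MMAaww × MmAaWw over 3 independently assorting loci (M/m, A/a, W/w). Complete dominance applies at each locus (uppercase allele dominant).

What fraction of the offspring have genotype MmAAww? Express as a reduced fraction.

P(MmAAww) = 1/16

MMAaww gametes: MAw×4, Maw×4
MmAaWw gametes: MAW×1, MAw×1, MaW×1, Maw×1, mAW×1, mAw×1, maW×1, maw×1
MMAaww×MmAaWw grid (8·8=64): MMAAWw=4 MMAAww=4 MMAaWw=8 MMAaww=8 MMaaWw=4 MMaaww=4 MmAAWw=4 MmAAww=4 MmAaWw=8 MmAaww=8 MmaaWw=4 Mmaaww=4
MmAAww hits 4/64; gcd=4; 4÷4/64÷4 = 1/16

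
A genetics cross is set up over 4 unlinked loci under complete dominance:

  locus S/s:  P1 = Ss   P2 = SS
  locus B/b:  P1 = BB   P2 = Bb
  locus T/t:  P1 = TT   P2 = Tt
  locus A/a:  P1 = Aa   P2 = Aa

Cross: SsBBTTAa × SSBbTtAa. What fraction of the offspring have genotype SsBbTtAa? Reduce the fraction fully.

SsBBTTAa gametes: SBTA×4, SBTa×4, sBTA×4, sBTa×4
SSBbTtAa gametes: SBTA×2, SBTa×2, SBtA×2, SBta×2, SbTA×2, SbTa×2, SbtA×2, Sbta×2
SsBBTTAa×SSBbTtAa grid (16·16=256): SSBBTTAA=8 SSBBTTAa=16 SSBBTTaa=8 SSBBTtAA=8 SSBBTtAa=16 SSBBTtaa=8 SSBbTTAA=8 SSBbTTAa=16 SSBbTTaa=8 SSBbTtAA=8 SSBbTtAa=16 SSBbTtaa=8 SsBBTTAA=8 SsBBTTAa=16 SsBBTTaa=8 SsBBTtAA=8 SsBBTtAa=16 SsBBTtaa=8 SsBbTTAA=8 SsBbTTAa=16 SsBbTTaa=8 SsBbTtAA=8 SsBbTtAa=16 SsBbTtaa=8
SsBbTtAa hits 16/256; gcd=16; 16÷16/256÷16 = 1/16

P(SsBbTtAa) = 1/16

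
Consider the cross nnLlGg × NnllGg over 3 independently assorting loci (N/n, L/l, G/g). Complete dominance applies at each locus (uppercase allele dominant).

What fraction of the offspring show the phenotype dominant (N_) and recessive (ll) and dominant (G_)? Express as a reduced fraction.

P(N_ ll G_) = 3/16

nnLlGg gametes: nLG×2, nLg×2, nlG×2, nlg×2
NnllGg gametes: NlG×2, Nlg×2, nlG×2, nlg×2
nnLlGg×NnllGg grid (8·8=64): NnLlGG=4 NnLlGg=8 NnLlgg=4 NnllGG=4 NnllGg=8 Nnllgg=4 nnLlGG=4 nnLlGg=8 nnLlgg=4 nnllGG=4 nnllGg=8 nnllgg=4
N_ ll G_ hits 12/64; gcd=4; 12÷4/64÷4 = 3/16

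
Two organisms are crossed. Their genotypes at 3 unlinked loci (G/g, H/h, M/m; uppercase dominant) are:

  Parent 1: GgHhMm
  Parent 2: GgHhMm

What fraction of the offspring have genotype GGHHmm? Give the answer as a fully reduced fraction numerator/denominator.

GgHhMm gametes: GHM×1, GHm×1, GhM×1, Ghm×1, gHM×1, gHm×1, ghM×1, ghm×1
GgHhMm gametes: GHM×1, GHm×1, GhM×1, Ghm×1, gHM×1, gHm×1, ghM×1, ghm×1
GgHhMm×GgHhMm grid (8·8=64): GGHHMM=1 GGHHMm=2 GGHHmm=1 GGHhMM=2 GGHhMm=4 GGHhmm=2 GGhhMM=1 GGhhMm=2 GGhhmm=1 GgHHMM=2 GgHHMm=4 GgHHmm=2 GgHhMM=4 GgHhMm=8 GgHhmm=4 GghhMM=2 GghhMm=4 Gghhmm=2 ggHHMM=1 ggHHMm=2 ggHHmm=1 ggHhMM=2 ggHhMm=4 ggHhmm=2 gghhMM=1 gghhMm=2 gghhmm=1
GGHHmm hits 1/64; gcd=1; 1÷1/64÷1 = 1/64

P(GGHHmm) = 1/64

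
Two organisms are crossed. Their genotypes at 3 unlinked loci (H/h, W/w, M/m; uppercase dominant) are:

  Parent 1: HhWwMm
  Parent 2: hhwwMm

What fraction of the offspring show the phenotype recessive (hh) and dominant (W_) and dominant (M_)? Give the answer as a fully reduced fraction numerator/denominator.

P(hh W_ M_) = 3/16

HhWwMm gametes: HWM×1, HWm×1, HwM×1, Hwm×1, hWM×1, hWm×1, hwM×1, hwm×1
hhwwMm gametes: hwM×4, hwm×4
HhWwMm×hhwwMm grid (8·8=64): HhWwMM=4 HhWwMm=8 HhWwmm=4 HhwwMM=4 HhwwMm=8 Hhwwmm=4 hhWwMM=4 hhWwMm=8 hhWwmm=4 hhwwMM=4 hhwwMm=8 hhwwmm=4
hh W_ M_ hits 12/64; gcd=4; 12÷4/64÷4 = 3/16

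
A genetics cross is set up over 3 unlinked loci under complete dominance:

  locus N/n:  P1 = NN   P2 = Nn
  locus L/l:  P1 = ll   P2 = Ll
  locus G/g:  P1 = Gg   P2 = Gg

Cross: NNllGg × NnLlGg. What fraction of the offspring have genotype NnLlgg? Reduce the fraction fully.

NNllGg gametes: NlG×4, Nlg×4
NnLlGg gametes: NLG×1, NLg×1, NlG×1, Nlg×1, nLG×1, nLg×1, nlG×1, nlg×1
NNllGg×NnLlGg grid (8·8=64): NNLlGG=4 NNLlGg=8 NNLlgg=4 NNllGG=4 NNllGg=8 NNllgg=4 NnLlGG=4 NnLlGg=8 NnLlgg=4 NnllGG=4 NnllGg=8 Nnllgg=4
NnLlgg hits 4/64; gcd=4; 4÷4/64÷4 = 1/16

P(NnLlgg) = 1/16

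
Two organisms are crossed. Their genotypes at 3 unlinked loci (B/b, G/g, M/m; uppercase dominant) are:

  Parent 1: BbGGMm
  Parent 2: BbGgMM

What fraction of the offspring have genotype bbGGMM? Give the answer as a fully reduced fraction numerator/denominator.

BbGGMm gametes: BGM×2, BGm×2, bGM×2, bGm×2
BbGgMM gametes: BGM×2, BgM×2, bGM×2, bgM×2
BbGGMm×BbGgMM grid (8·8=64): BBGGMM=4 BBGGMm=4 BBGgMM=4 BBGgMm=4 BbGGMM=8 BbGGMm=8 BbGgMM=8 BbGgMm=8 bbGGMM=4 bbGGMm=4 bbGgMM=4 bbGgMm=4
bbGGMM hits 4/64; gcd=4; 4÷4/64÷4 = 1/16

P(bbGGMM) = 1/16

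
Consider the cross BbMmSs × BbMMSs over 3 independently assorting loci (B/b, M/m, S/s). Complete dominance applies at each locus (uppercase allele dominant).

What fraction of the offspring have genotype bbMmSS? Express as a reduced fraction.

P(bbMmSS) = 1/32

BbMmSs gametes: BMS×1, BMs×1, BmS×1, Bms×1, bMS×1, bMs×1, bmS×1, bms×1
BbMMSs gametes: BMS×2, BMs×2, bMS×2, bMs×2
BbMmSs×BbMMSs grid (8·8=64): BBMMSS=2 BBMMSs=4 BBMMss=2 BBMmSS=2 BBMmSs=4 BBMmss=2 BbMMSS=4 BbMMSs=8 BbMMss=4 BbMmSS=4 BbMmSs=8 BbMmss=4 bbMMSS=2 bbMMSs=4 bbMMss=2 bbMmSS=2 bbMmSs=4 bbMmss=2
bbMmSS hits 2/64; gcd=2; 2÷2/64÷2 = 1/32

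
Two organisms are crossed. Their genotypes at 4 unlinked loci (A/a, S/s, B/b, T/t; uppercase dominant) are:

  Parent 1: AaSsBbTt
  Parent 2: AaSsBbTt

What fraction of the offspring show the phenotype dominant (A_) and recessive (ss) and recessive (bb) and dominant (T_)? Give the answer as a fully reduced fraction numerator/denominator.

AaSsBbTt gametes: ASBT×1, ASBt×1, ASbT×1, ASbt×1, AsBT×1, AsBt×1, AsbT×1, Asbt×1, aSBT×1, aSBt×1, aSbT×1, aSbt×1, asBT×1, asBt×1, asbT×1, asbt×1
AaSsBbTt gametes: ASBT×1, ASBt×1, ASbT×1, ASbt×1, AsBT×1, AsBt×1, AsbT×1, Asbt×1, aSBT×1, aSBt×1, aSbT×1, aSbt×1, asBT×1, asBt×1, asbT×1, asbt×1
AaSsBbTt×AaSsBbTt grid (16·16=256): AASSBBTT=1 AASSBBTt=2 AASSBBtt=1 AASSBbTT=2 AASSBbTt=4 AASSBbtt=2 AASSbbTT=1 AASSbbTt=2 AASSbbtt=1 AASsBBTT=2 AASsBBTt=4 AASsBBtt=2 AASsBbTT=4 AASsBbTt=8 AASsBbtt=4 AASsbbTT=2 AASsbbTt=4 AASsbbtt=2 AAssBBTT=1 AAssBBTt=2 AAssBBtt=1 AAssBbTT=2 AAssBbTt=4 AAssBbtt=2 AAssbbTT=1 AAssbbTt=2 AAssbbtt=1 AaSSBBTT=2 AaSSBBTt=4 AaSSBBtt=2 AaSSBbTT=4 AaSSBbTt=8 AaSSBbtt=4 AaSSbbTT=2 AaSSbbTt=4 AaSSbbtt=2 AaSsBBTT=4 AaSsBBTt=8 AaSsBBtt=4 AaSsBbTT=8 AaSsBbTt=16 AaSsBbtt=8 AaSsbbTT=4 AaSsbbTt=8 AaSsbbtt=4 AassBBTT=2 AassBBTt=4 AassBBtt=2 AassBbTT=4 AassBbTt=8 AassBbtt=4 AassbbTT=2 AassbbTt=4 Aassbbtt=2 aaSSBBTT=1 aaSSBBTt=2 aaSSBBtt=1 aaSSBbTT=2 aaSSBbTt=4 aaSSBbtt=2 aaSSbbTT=1 aaSSbbTt=2 aaSSbbtt=1 aaSsBBTT=2 aaSsBBTt=4 aaSsBBtt=2 aaSsBbTT=4 aaSsBbTt=8 aaSsBbtt=4 aaSsbbTT=2 aaSsbbTt=4 aaSsbbtt=2 aassBBTT=1 aassBBTt=2 aassBBtt=1 aassBbTT=2 aassBbTt=4 aassBbtt=2 aassbbTT=1 aassbbTt=2 aassbbtt=1
A_ ss bb T_ hits 9/256; gcd=1; 9÷1/256÷1 = 9/256

P(A_ ss bb T_) = 9/256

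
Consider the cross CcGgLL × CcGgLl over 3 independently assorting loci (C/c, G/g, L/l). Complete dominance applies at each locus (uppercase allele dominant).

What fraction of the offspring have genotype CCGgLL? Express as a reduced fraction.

CcGgLL gametes: CGL×2, CgL×2, cGL×2, cgL×2
CcGgLl gametes: CGL×1, CGl×1, CgL×1, Cgl×1, cGL×1, cGl×1, cgL×1, cgl×1
CcGgLL×CcGgLl grid (8·8=64): CCGGLL=2 CCGGLl=2 CCGgLL=4 CCGgLl=4 CCggLL=2 CCggLl=2 CcGGLL=4 CcGGLl=4 CcGgLL=8 CcGgLl=8 CcggLL=4 CcggLl=4 ccGGLL=2 ccGGLl=2 ccGgLL=4 ccGgLl=4 ccggLL=2 ccggLl=2
CCGgLL hits 4/64; gcd=4; 4÷4/64÷4 = 1/16

P(CCGgLL) = 1/16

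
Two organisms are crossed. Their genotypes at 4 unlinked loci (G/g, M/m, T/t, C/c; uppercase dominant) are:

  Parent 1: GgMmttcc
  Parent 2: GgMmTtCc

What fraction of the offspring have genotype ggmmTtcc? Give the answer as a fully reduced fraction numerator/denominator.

GgMmttcc gametes: GMtc×4, Gmtc×4, gMtc×4, gmtc×4
GgMmTtCc gametes: GMTC×1, GMTc×1, GMtC×1, GMtc×1, GmTC×1, GmTc×1, GmtC×1, Gmtc×1, gMTC×1, gMTc×1, gMtC×1, gMtc×1, gmTC×1, gmTc×1, gmtC×1, gmtc×1
GgMmttcc×GgMmTtCc grid (16·16=256): GGMMTtCc=4 GGMMTtcc=4 GGMMttCc=4 GGMMttcc=4 GGMmTtCc=8 GGMmTtcc=8 GGMmttCc=8 GGMmttcc=8 GGmmTtCc=4 GGmmTtcc=4 GGmmttCc=4 GGmmttcc=4 GgMMTtCc=8 GgMMTtcc=8 GgMMttCc=8 GgMMttcc=8 GgMmTtCc=16 GgMmTtcc=16 GgMmttCc=16 GgMmttcc=16 GgmmTtCc=8 GgmmTtcc=8 GgmmttCc=8 Ggmmttcc=8 ggMMTtCc=4 ggMMTtcc=4 ggMMttCc=4 ggMMttcc=4 ggMmTtCc=8 ggMmTtcc=8 ggMmttCc=8 ggMmttcc=8 ggmmTtCc=4 ggmmTtcc=4 ggmmttCc=4 ggmmttcc=4
ggmmTtcc hits 4/256; gcd=4; 4÷4/256÷4 = 1/64

P(ggmmTtcc) = 1/64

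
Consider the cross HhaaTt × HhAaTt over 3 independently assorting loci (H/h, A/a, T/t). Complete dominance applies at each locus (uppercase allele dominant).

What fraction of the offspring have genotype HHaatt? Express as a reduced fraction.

HhaaTt gametes: HaT×2, Hat×2, haT×2, hat×2
HhAaTt gametes: HAT×1, HAt×1, HaT×1, Hat×1, hAT×1, hAt×1, haT×1, hat×1
HhaaTt×HhAaTt grid (8·8=64): HHAaTT=2 HHAaTt=4 HHAatt=2 HHaaTT=2 HHaaTt=4 HHaatt=2 HhAaTT=4 HhAaTt=8 HhAatt=4 HhaaTT=4 HhaaTt=8 Hhaatt=4 hhAaTT=2 hhAaTt=4 hhAatt=2 hhaaTT=2 hhaaTt=4 hhaatt=2
HHaatt hits 2/64; gcd=2; 2÷2/64÷2 = 1/32

P(HHaatt) = 1/32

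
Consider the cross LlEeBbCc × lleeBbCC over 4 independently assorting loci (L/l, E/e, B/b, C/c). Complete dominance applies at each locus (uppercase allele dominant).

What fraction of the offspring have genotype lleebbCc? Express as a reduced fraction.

LlEeBbCc gametes: LEBC×1, LEBc×1, LEbC×1, LEbc×1, LeBC×1, LeBc×1, LebC×1, Lebc×1, lEBC×1, lEBc×1, lEbC×1, lEbc×1, leBC×1, leBc×1, lebC×1, lebc×1
lleeBbCC gametes: leBC×8, lebC×8
LlEeBbCc×lleeBbCC grid (16·16=256): LlEeBBCC=8 LlEeBBCc=8 LlEeBbCC=16 LlEeBbCc=16 LlEebbCC=8 LlEebbCc=8 LleeBBCC=8 LleeBBCc=8 LleeBbCC=16 LleeBbCc=16 LleebbCC=8 LleebbCc=8 llEeBBCC=8 llEeBBCc=8 llEeBbCC=16 llEeBbCc=16 llEebbCC=8 llEebbCc=8 lleeBBCC=8 lleeBBCc=8 lleeBbCC=16 lleeBbCc=16 lleebbCC=8 lleebbCc=8
lleebbCc hits 8/256; gcd=8; 8÷8/256÷8 = 1/32

P(lleebbCc) = 1/32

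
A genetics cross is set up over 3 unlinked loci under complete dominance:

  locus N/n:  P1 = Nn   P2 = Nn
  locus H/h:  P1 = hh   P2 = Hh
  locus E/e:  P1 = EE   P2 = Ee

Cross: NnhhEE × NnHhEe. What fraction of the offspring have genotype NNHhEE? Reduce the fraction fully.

NnhhEE gametes: NhE×4, nhE×4
NnHhEe gametes: NHE×1, NHe×1, NhE×1, Nhe×1, nHE×1, nHe×1, nhE×1, nhe×1
NnhhEE×NnHhEe grid (8·8=64): NNHhEE=4 NNHhEe=4 NNhhEE=4 NNhhEe=4 NnHhEE=8 NnHhEe=8 NnhhEE=8 NnhhEe=8 nnHhEE=4 nnHhEe=4 nnhhEE=4 nnhhEe=4
NNHhEE hits 4/64; gcd=4; 4÷4/64÷4 = 1/16

P(NNHhEE) = 1/16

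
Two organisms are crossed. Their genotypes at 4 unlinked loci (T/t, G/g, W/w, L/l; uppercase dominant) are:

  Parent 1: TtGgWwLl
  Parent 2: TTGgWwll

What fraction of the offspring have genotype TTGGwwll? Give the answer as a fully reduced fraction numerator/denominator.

P(TTGGwwll) = 1/64

TtGgWwLl gametes: TGWL×1, TGWl×1, TGwL×1, TGwl×1, TgWL×1, TgWl×1, TgwL×1, Tgwl×1, tGWL×1, tGWl×1, tGwL×1, tGwl×1, tgWL×1, tgWl×1, tgwL×1, tgwl×1
TTGgWwll gametes: TGWl×4, TGwl×4, TgWl×4, Tgwl×4
TtGgWwLl×TTGgWwll grid (16·16=256): TTGGWWLl=4 TTGGWWll=4 TTGGWwLl=8 TTGGWwll=8 TTGGwwLl=4 TTGGwwll=4 TTGgWWLl=8 TTGgWWll=8 TTGgWwLl=16 TTGgWwll=16 TTGgwwLl=8 TTGgwwll=8 TTggWWLl=4 TTggWWll=4 TTggWwLl=8 TTggWwll=8 TTggwwLl=4 TTggwwll=4 TtGGWWLl=4 TtGGWWll=4 TtGGWwLl=8 TtGGWwll=8 TtGGwwLl=4 TtGGwwll=4 TtGgWWLl=8 TtGgWWll=8 TtGgWwLl=16 TtGgWwll=16 TtGgwwLl=8 TtGgwwll=8 TtggWWLl=4 TtggWWll=4 TtggWwLl=8 TtggWwll=8 TtggwwLl=4 Ttggwwll=4
TTGGwwll hits 4/256; gcd=4; 4÷4/256÷4 = 1/64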